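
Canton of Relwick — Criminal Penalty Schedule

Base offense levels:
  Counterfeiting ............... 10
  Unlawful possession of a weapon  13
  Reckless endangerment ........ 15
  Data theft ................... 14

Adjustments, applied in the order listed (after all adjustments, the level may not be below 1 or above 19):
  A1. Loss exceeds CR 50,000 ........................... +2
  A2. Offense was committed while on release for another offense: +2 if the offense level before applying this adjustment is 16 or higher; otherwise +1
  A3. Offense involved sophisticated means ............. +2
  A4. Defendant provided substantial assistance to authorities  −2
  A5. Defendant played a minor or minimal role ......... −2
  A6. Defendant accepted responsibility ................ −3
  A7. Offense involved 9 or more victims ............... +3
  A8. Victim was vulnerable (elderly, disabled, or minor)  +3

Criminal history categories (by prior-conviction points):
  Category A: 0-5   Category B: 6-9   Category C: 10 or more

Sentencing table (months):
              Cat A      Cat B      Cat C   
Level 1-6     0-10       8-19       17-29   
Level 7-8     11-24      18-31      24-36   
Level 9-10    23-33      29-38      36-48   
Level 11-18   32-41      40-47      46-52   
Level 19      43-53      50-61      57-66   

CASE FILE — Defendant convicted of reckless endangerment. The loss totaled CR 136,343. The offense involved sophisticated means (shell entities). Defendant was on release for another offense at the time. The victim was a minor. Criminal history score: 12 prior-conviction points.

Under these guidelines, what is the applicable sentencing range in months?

57-66 months

Base offense level for reckless endangerment: 15.
A1 applies: 15 + 2 = 17.
A2 applies (level before this adjustment is 17 ≥ 16, so +2): 17 + 2 = 19.
A3 applies: 19 + 2 = 21.
A8 applies: 21 + 3 = 24.
Level 24 exceeds the maximum of 19; capped at 19.
Final offense level: 19.
Criminal history: 12 prior points → Category C (10+).
Level 19 falls in the 19 band.
Grid: Level 19 × Category C = 57-66 months.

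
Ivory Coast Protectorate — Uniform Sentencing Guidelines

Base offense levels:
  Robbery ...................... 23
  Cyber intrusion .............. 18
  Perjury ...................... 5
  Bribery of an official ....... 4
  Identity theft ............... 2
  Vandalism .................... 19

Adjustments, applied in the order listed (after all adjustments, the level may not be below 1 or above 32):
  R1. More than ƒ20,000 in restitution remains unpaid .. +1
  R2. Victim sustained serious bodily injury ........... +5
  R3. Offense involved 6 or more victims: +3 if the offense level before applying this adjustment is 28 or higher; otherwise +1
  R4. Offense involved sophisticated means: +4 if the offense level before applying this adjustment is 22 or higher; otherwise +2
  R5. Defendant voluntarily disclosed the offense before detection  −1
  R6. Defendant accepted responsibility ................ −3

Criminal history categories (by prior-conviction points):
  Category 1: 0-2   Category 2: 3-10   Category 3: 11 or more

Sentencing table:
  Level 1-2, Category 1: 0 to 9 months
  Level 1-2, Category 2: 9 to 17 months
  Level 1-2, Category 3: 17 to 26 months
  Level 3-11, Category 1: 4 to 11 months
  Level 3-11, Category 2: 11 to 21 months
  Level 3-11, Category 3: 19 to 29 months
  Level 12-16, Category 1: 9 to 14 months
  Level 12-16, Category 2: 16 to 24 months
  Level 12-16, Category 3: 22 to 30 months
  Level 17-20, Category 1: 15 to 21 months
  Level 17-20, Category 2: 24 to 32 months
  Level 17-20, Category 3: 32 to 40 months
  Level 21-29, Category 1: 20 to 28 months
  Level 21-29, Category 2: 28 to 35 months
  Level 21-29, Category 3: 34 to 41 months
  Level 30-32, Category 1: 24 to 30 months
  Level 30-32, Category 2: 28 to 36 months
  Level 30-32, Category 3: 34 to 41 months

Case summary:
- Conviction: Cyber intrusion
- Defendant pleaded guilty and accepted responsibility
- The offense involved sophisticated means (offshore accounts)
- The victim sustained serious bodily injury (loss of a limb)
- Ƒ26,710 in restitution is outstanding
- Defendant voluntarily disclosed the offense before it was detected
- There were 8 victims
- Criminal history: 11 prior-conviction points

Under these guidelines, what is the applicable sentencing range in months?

34-41 months

Base offense level for cyber intrusion: 18.
R1 applies: 18 + 1 = 19.
R2 applies: 19 + 5 = 24.
R3 applies (level before this adjustment is 24 < 28, so +1): 24 + 1 = 25.
R4 applies (level before this adjustment is 25 ≥ 22, so +4): 25 + 4 = 29.
R5 applies: 29 − 1 = 28.
R6 applies: 28 − 3 = 25.
Final offense level: 25.
Criminal history: 11 prior points → Category 3 (11+).
Level 25 falls in the 21-29 band.
Grid: Level 21-29 × Category 3 = 34-41 months.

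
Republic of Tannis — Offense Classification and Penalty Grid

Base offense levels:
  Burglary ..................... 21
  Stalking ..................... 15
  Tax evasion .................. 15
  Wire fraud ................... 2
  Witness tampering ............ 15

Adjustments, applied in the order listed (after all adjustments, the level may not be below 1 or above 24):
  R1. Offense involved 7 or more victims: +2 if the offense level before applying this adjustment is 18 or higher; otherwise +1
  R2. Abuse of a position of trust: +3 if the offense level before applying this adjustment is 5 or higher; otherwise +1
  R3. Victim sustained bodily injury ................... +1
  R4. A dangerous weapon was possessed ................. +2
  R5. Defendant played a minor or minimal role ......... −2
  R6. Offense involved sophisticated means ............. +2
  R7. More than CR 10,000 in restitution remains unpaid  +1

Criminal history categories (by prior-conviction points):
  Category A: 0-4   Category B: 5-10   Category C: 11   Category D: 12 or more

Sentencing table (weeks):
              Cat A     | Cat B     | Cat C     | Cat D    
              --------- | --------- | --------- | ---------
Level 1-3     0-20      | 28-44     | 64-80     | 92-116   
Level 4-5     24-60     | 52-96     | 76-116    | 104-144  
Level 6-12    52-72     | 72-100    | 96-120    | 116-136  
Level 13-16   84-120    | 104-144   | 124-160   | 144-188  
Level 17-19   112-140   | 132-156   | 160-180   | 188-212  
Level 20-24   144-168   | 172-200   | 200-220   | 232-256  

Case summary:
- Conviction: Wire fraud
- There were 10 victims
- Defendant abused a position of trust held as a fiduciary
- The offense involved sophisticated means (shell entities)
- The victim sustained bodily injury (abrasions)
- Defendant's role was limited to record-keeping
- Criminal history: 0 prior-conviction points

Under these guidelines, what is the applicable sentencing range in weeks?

24-60 weeks

Base offense level for wire fraud: 2.
R1 applies (level before this adjustment is 2 < 18, so +1): 2 + 1 = 3.
R2 applies (level before this adjustment is 3 < 5, so +1): 3 + 1 = 4.
R3 applies: 4 + 1 = 5.
R5 applies: 5 − 2 = 3.
R6 applies: 3 + 2 = 5.
Final offense level: 5.
Criminal history: 0 prior points → Category A (0-4).
Level 5 falls in the 4-5 band.
Grid: Level 4-5 × Category A = 24-60 weeks.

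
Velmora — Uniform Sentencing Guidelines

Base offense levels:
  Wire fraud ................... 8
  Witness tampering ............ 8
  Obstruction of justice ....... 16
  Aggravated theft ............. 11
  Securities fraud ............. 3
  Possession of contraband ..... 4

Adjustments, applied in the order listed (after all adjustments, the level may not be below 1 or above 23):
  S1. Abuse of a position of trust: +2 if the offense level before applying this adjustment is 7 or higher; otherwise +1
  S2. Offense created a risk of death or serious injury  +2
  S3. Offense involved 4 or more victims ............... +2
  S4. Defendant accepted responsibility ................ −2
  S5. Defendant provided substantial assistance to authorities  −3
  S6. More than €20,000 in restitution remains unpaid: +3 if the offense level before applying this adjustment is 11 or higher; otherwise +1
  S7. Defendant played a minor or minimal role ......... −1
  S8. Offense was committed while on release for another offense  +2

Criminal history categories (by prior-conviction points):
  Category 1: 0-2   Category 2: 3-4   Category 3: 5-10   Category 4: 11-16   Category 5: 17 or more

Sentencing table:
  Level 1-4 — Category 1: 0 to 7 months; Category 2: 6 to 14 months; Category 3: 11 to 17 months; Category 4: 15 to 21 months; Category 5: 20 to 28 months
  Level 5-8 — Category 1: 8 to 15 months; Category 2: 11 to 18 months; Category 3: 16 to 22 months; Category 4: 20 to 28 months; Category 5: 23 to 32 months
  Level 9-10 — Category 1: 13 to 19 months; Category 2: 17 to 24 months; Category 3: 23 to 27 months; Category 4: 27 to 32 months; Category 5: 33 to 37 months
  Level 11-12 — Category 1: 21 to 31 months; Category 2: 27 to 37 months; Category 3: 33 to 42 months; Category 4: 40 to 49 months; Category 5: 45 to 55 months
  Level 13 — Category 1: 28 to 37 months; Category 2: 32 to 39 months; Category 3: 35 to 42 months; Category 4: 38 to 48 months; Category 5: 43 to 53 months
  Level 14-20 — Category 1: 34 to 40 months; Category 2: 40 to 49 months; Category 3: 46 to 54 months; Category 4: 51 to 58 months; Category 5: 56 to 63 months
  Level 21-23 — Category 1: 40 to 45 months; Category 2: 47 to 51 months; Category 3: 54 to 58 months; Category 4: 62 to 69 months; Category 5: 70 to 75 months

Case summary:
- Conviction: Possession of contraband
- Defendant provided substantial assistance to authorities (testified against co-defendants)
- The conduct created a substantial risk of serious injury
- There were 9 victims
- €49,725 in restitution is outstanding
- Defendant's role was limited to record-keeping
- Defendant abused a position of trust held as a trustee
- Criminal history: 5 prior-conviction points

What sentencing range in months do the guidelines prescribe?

Base offense level for possession of contraband: 4.
S1 applies (level before this adjustment is 4 < 7, so +1): 4 + 1 = 5.
S2 applies: 5 + 2 = 7.
S3 applies: 7 + 2 = 9.
S5 applies: 9 − 3 = 6.
S6 applies (level before this adjustment is 6 < 11, so +1): 6 + 1 = 7.
S7 applies: 7 − 1 = 6.
Final offense level: 6.
Criminal history: 5 prior points → Category 3 (5-10).
Level 6 falls in the 5-8 band.
Grid: Level 5-8 × Category 3 = 16-22 months.

16-22 months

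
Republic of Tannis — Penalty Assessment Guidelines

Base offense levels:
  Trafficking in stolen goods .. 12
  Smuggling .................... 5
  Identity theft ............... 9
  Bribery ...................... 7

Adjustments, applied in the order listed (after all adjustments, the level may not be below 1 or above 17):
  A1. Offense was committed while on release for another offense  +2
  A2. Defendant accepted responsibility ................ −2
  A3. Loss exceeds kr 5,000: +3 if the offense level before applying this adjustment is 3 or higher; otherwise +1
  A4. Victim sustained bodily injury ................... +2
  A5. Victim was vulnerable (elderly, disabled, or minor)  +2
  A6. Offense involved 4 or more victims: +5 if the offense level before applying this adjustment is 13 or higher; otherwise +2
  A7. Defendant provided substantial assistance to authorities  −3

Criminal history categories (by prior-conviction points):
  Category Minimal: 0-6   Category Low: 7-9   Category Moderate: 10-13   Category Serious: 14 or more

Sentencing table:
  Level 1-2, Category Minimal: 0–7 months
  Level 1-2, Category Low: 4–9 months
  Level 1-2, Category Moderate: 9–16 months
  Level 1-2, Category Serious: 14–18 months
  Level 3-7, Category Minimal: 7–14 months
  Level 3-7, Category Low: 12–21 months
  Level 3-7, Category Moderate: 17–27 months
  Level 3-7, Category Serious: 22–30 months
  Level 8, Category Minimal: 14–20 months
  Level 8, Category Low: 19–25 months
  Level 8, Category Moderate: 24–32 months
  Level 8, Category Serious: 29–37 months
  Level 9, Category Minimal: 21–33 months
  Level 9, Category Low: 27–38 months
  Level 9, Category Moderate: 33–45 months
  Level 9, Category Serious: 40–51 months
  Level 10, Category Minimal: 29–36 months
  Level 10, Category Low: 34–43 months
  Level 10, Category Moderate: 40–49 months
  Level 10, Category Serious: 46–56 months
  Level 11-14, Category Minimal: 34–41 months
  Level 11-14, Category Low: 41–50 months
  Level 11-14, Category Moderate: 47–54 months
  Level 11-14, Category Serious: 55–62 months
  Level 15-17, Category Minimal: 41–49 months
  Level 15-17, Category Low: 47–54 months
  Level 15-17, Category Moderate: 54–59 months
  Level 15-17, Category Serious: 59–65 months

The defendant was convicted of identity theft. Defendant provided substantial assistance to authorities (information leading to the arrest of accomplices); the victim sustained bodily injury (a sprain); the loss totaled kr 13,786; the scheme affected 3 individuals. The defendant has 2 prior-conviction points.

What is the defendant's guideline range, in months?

Base offense level for identity theft: 9.
A1 does not apply.
A3 applies (level before this adjustment is 9 ≥ 3, so +3): 9 + 3 = 12.
A4 applies: 12 + 2 = 14.
A6 does not apply.
A7 applies: 14 − 3 = 11.
Final offense level: 11.
Criminal history: 2 prior points → Category Minimal (0-6).
Level 11 falls in the 11-14 band.
Grid: Level 11-14 × Category Minimal = 34-41 months.

34-41 months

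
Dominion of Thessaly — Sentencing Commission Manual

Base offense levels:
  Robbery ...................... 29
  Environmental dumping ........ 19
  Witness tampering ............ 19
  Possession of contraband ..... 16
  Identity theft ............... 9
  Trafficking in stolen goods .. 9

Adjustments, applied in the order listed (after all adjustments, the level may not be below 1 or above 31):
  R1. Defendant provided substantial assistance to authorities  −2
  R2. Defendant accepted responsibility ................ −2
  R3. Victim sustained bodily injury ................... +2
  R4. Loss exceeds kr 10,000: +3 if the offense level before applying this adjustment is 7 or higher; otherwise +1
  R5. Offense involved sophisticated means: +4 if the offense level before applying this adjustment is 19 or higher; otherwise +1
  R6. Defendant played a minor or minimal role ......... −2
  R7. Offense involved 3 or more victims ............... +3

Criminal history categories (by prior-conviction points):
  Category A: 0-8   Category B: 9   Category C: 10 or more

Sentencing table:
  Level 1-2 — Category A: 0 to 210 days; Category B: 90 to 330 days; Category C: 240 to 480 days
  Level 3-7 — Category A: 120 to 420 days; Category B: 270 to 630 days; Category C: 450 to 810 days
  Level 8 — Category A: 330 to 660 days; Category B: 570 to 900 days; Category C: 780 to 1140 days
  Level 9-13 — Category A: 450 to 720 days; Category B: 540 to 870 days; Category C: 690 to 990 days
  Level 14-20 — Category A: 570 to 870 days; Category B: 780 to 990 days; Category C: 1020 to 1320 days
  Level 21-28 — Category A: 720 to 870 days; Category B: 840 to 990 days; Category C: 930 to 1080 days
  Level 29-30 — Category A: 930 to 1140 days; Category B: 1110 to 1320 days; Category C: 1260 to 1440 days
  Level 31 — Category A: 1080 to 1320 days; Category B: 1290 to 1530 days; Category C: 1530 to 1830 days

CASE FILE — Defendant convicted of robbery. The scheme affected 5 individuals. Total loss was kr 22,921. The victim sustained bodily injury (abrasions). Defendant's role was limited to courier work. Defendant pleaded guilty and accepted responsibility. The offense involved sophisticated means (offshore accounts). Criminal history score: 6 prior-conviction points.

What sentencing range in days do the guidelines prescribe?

1080-1320 days

Base offense level for robbery: 29.
R2 applies: 29 − 2 = 27.
R3 applies: 27 + 2 = 29.
R4 applies (level before this adjustment is 29 ≥ 7, so +3): 29 + 3 = 32.
R5 applies (level before this adjustment is 32 ≥ 19, so +4): 32 + 4 = 36.
R6 applies: 36 − 2 = 34.
R7 applies: 34 + 3 = 37.
Level 37 exceeds the maximum of 31; capped at 31.
Final offense level: 31.
Criminal history: 6 prior points → Category A (0-8).
Level 31 falls in the 31 band.
Grid: Level 31 × Category A = 1080-1320 days.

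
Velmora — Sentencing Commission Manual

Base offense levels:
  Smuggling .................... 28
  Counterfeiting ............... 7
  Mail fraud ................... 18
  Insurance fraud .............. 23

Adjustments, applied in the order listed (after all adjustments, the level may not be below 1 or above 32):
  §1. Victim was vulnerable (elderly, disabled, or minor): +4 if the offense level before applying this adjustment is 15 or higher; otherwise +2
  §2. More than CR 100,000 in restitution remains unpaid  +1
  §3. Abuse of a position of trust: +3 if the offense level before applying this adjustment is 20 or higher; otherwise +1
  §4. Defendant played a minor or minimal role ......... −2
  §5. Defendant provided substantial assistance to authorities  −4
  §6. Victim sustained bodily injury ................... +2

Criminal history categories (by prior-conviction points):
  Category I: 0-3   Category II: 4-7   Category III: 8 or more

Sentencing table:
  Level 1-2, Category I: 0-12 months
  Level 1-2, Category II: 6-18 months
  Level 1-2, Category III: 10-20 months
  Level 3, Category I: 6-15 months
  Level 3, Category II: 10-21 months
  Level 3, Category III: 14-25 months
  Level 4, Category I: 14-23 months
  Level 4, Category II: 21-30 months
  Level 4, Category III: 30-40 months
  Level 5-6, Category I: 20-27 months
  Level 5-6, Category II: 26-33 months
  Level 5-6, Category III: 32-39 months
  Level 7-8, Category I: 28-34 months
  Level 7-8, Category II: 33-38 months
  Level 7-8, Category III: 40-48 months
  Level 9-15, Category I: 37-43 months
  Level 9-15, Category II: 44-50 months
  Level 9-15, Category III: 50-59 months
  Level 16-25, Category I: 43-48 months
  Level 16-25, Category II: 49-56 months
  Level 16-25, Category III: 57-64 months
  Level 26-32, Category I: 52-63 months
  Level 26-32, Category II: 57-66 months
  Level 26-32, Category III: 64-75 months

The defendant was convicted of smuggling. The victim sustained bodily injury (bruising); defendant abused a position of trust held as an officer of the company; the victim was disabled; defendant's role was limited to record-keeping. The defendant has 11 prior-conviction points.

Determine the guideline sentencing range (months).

64-75 months

Base offense level for smuggling: 28.
§1 applies (level before this adjustment is 28 ≥ 15, so +4): 28 + 4 = 32.
§2 does not apply.
§3 applies (level before this adjustment is 32 ≥ 20, so +3): 32 + 3 = 35.
§4 applies: 35 − 2 = 33.
§5 does not apply.
§6 applies: 33 + 2 = 35.
Level 35 exceeds the maximum of 32; capped at 32.
Final offense level: 32.
Criminal history: 11 prior points → Category III (8+).
Level 32 falls in the 26-32 band.
Grid: Level 26-32 × Category III = 64-75 months.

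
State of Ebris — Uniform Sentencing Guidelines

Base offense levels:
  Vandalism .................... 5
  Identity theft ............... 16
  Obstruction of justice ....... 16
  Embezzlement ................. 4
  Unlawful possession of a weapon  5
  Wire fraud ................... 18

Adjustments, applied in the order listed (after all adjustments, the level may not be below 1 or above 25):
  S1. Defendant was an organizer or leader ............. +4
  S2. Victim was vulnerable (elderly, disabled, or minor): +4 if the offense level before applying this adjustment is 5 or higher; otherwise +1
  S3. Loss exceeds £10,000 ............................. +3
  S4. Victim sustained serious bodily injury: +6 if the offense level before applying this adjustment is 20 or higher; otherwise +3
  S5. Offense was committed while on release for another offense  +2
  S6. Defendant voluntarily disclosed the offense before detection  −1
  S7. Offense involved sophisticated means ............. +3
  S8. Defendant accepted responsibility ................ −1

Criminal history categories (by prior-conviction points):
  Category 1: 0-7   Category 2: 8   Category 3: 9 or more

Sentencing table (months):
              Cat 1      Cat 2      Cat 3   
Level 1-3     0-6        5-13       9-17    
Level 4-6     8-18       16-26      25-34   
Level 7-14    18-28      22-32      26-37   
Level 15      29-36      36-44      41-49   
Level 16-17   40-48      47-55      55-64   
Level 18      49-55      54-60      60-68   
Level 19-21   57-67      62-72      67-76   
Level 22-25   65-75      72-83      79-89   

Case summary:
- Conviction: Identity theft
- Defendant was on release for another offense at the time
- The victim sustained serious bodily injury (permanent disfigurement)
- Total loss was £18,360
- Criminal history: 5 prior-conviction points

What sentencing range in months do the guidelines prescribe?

65-75 months

Base offense level for identity theft: 16.
S2 does not apply.
S3 applies: 16 + 3 = 19.
S4 applies (level before this adjustment is 19 < 20, so +3): 19 + 3 = 22.
S5 applies: 22 + 2 = 24.
S6 does not apply.
S7 does not apply.
S8 does not apply.
Final offense level: 24.
Criminal history: 5 prior points → Category 1 (0-7).
Level 24 falls in the 22-25 band.
Grid: Level 22-25 × Category 1 = 65-75 months.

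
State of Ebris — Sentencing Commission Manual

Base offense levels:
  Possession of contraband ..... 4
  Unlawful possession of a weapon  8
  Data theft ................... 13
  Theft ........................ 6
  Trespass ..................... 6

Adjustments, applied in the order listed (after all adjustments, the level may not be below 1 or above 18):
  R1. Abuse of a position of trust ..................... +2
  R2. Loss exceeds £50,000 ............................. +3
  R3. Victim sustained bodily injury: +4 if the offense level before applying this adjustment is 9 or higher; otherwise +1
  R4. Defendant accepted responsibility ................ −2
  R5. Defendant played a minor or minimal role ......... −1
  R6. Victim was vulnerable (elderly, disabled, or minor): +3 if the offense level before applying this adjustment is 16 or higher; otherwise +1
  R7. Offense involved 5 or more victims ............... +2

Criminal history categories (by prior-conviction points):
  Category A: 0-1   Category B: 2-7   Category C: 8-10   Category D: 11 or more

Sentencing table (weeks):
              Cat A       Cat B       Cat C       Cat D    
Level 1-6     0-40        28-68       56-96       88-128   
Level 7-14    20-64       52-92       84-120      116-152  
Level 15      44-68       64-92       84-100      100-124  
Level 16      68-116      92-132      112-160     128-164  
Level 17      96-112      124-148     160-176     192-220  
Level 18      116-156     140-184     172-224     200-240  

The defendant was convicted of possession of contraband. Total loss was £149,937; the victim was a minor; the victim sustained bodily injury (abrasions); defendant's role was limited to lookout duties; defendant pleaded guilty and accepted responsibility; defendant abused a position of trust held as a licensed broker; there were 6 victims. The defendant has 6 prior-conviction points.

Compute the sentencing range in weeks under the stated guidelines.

Base offense level for possession of contraband: 4.
R1 applies: 4 + 2 = 6.
R2 applies: 6 + 3 = 9.
R3 applies (level before this adjustment is 9 ≥ 9, so +4): 9 + 4 = 13.
R4 applies: 13 − 2 = 11.
R5 applies: 11 − 1 = 10.
R6 applies (level before this adjustment is 10 < 16, so +1): 10 + 1 = 11.
R7 applies: 11 + 2 = 13.
Final offense level: 13.
Criminal history: 6 prior points → Category B (2-7).
Level 13 falls in the 7-14 band.
Grid: Level 7-14 × Category B = 52-92 weeks.

52-92 weeks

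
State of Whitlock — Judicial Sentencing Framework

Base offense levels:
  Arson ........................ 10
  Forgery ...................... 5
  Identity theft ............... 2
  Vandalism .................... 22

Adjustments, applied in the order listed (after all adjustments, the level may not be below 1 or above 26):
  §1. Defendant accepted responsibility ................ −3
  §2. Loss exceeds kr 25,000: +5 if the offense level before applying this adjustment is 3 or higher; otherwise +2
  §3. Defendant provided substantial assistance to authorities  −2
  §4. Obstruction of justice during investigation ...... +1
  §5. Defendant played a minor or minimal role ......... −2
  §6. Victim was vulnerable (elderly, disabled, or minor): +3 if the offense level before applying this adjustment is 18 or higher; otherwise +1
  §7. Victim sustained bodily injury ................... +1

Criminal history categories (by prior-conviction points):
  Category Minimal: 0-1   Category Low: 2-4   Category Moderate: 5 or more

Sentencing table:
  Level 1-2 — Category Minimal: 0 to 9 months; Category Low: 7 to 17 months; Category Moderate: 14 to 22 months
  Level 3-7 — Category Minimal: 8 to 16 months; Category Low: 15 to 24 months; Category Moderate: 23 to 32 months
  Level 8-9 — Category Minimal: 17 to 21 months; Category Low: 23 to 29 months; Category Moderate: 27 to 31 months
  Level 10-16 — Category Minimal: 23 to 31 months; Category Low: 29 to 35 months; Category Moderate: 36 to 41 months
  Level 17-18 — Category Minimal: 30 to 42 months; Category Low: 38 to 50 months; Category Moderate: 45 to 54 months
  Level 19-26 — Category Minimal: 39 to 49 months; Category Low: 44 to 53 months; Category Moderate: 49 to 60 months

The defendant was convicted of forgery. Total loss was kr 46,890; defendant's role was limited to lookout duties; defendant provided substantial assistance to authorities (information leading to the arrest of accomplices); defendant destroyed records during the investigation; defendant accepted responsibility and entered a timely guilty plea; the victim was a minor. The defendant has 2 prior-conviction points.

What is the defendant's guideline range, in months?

7-17 months

Base offense level for forgery: 5.
§1 applies: 5 − 3 = 2.
§2 applies (level before this adjustment is 2 < 3, so +2): 2 + 2 = 4.
§3 applies: 4 − 2 = 2.
§4 applies: 2 + 1 = 3.
§5 applies: 3 − 2 = 1.
§6 applies (level before this adjustment is 1 < 18, so +1): 1 + 1 = 2.
§7 does not apply.
Final offense level: 2.
Criminal history: 2 prior points → Category Low (2-4).
Level 2 falls in the 1-2 band.
Grid: Level 1-2 × Category Low = 7-17 months.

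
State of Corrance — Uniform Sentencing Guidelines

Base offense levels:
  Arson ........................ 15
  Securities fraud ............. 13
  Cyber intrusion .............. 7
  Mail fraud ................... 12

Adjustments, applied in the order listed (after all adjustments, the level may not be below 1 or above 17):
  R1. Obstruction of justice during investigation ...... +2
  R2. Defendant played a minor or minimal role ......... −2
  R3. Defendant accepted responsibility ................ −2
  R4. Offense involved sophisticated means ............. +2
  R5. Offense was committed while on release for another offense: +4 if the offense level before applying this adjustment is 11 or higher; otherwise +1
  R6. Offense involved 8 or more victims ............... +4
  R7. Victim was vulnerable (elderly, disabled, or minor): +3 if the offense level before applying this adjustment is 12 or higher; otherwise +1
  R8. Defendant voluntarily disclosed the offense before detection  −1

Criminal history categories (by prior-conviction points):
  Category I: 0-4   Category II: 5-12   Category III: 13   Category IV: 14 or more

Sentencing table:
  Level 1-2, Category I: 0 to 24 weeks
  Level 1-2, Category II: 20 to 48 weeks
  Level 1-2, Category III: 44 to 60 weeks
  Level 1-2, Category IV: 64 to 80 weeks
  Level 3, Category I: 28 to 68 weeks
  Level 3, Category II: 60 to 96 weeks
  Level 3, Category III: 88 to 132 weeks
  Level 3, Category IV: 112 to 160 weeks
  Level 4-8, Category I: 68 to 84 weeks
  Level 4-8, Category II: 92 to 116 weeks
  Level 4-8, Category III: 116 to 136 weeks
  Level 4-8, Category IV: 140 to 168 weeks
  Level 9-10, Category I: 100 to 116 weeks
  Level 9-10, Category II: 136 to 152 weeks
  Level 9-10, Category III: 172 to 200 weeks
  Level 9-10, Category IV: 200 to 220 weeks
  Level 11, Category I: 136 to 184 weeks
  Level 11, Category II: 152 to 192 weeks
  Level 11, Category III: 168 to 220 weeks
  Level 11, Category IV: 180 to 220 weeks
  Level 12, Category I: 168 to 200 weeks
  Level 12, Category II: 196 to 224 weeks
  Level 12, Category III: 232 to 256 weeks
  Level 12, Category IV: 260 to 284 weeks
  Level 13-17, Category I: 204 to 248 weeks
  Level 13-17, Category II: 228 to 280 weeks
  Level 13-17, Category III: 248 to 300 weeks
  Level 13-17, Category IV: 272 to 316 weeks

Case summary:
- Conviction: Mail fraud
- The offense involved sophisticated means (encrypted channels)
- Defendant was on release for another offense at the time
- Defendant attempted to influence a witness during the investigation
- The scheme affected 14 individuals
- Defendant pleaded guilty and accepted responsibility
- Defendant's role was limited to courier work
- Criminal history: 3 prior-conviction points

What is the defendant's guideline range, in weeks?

204-248 weeks

Base offense level for mail fraud: 12.
R1 applies: 12 + 2 = 14.
R2 applies: 14 − 2 = 12.
R3 applies: 12 − 2 = 10.
R4 applies: 10 + 2 = 12.
R5 applies (level before this adjustment is 12 ≥ 11, so +4): 12 + 4 = 16.
R6 applies: 16 + 4 = 20.
R7 does not apply.
Level 20 exceeds the maximum of 17; capped at 17.
Final offense level: 17.
Criminal history: 3 prior points → Category I (0-4).
Level 17 falls in the 13-17 band.
Grid: Level 13-17 × Category I = 204-248 weeks.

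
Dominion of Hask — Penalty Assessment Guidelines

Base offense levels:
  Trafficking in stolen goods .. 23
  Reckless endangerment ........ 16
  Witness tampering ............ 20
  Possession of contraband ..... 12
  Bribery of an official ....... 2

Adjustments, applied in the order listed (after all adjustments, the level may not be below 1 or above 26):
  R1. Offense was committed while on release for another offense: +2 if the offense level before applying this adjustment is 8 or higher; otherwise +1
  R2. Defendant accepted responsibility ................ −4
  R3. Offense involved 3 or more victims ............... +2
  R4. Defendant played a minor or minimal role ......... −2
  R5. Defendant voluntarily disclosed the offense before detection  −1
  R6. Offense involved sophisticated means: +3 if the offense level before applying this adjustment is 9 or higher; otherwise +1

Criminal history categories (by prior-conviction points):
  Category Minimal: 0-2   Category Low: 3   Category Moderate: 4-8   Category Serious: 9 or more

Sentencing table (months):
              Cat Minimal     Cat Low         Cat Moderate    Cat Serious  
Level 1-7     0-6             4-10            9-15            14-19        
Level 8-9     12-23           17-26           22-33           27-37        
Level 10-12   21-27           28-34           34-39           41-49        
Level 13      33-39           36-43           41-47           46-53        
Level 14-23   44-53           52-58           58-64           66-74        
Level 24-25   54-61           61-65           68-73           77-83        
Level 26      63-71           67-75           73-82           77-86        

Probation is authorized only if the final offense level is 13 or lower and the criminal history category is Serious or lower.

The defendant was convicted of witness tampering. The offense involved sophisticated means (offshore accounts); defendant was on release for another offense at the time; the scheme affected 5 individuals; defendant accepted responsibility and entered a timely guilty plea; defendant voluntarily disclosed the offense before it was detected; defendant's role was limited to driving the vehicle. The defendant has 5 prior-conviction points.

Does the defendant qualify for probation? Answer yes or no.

Base offense level for witness tampering: 20.
R1 applies (level before this adjustment is 20 ≥ 8, so +2): 20 + 2 = 22.
R2 applies: 22 − 4 = 18.
R3 applies: 18 + 2 = 20.
R4 applies: 20 − 2 = 18.
R5 applies: 18 − 1 = 17.
R6 applies (level before this adjustment is 17 ≥ 9, so +3): 17 + 3 = 20.
Final offense level: 20.
Criminal history: 5 prior points → Category Moderate (4-8).
Level 20 falls in the 14-23 band.
Grid: Level 14-23 × Category Moderate = 58-64 months.
Probation check: level 20 > 13 and category Moderate ≤ Serious → not eligible.

No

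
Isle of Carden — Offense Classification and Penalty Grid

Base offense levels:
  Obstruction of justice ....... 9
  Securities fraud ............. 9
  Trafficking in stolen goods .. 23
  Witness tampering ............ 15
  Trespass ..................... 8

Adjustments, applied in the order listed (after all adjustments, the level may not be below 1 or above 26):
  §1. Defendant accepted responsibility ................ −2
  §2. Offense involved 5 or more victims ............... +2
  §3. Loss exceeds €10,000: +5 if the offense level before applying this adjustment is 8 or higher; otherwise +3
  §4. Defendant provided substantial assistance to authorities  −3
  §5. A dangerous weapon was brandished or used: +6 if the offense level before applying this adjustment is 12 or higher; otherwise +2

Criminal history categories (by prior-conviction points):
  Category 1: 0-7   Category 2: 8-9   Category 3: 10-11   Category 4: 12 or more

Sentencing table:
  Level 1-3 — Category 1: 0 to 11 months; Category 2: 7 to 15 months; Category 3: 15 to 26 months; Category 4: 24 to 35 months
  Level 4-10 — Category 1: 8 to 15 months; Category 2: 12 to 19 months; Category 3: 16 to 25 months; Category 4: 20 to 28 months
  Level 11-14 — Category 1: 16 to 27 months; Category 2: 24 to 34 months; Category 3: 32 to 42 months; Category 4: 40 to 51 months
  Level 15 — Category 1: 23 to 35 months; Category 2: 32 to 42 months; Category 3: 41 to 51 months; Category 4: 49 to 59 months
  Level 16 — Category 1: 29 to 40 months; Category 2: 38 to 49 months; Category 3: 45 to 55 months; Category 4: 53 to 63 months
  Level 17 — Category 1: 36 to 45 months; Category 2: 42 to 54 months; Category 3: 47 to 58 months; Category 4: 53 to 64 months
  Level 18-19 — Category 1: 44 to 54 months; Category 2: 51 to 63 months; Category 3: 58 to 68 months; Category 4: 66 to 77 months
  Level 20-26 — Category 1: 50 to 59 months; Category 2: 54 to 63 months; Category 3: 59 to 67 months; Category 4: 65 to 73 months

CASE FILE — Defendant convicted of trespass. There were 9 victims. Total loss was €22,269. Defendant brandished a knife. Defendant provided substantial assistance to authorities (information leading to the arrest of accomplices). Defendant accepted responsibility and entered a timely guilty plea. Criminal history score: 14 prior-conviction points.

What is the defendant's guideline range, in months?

Base offense level for trespass: 8.
§1 applies: 8 − 2 = 6.
§2 applies: 6 + 2 = 8.
§3 applies (level before this adjustment is 8 ≥ 8, so +5): 8 + 5 = 13.
§4 applies: 13 − 3 = 10.
§5 applies (level before this adjustment is 10 < 12, so +2): 10 + 2 = 12.
Final offense level: 12.
Criminal history: 14 prior points → Category 4 (12+).
Level 12 falls in the 11-14 band.
Grid: Level 11-14 × Category 4 = 40-51 months.

40-51 months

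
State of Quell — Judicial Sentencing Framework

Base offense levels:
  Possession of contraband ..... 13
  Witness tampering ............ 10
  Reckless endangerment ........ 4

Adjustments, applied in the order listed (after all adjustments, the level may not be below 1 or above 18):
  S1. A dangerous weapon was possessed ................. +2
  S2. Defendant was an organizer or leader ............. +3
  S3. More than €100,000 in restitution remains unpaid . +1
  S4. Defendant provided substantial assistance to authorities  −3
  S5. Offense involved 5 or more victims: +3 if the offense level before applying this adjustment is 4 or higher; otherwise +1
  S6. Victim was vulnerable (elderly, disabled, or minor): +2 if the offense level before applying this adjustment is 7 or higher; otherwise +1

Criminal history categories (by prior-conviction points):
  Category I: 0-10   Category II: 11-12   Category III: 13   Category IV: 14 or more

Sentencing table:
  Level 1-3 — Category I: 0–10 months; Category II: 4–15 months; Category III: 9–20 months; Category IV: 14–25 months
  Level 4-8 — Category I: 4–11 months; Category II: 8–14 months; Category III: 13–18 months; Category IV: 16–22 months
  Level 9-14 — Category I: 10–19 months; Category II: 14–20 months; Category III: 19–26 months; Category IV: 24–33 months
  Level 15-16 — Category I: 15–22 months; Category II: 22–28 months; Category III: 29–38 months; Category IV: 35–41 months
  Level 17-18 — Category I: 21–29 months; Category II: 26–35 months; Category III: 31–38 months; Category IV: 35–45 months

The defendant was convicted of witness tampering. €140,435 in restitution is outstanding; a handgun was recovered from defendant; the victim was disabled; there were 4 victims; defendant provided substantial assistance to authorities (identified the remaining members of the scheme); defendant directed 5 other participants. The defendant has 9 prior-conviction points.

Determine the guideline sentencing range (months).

Base offense level for witness tampering: 10.
S1 applies: 10 + 2 = 12.
S2 applies: 12 + 3 = 15.
S3 applies: 15 + 1 = 16.
S4 applies: 16 − 3 = 13.
S5 does not apply.
S6 applies (level before this adjustment is 13 ≥ 7, so +2): 13 + 2 = 15.
Final offense level: 15.
Criminal history: 9 prior points → Category I (0-10).
Level 15 falls in the 15-16 band.
Grid: Level 15-16 × Category I = 15-22 months.

15-22 months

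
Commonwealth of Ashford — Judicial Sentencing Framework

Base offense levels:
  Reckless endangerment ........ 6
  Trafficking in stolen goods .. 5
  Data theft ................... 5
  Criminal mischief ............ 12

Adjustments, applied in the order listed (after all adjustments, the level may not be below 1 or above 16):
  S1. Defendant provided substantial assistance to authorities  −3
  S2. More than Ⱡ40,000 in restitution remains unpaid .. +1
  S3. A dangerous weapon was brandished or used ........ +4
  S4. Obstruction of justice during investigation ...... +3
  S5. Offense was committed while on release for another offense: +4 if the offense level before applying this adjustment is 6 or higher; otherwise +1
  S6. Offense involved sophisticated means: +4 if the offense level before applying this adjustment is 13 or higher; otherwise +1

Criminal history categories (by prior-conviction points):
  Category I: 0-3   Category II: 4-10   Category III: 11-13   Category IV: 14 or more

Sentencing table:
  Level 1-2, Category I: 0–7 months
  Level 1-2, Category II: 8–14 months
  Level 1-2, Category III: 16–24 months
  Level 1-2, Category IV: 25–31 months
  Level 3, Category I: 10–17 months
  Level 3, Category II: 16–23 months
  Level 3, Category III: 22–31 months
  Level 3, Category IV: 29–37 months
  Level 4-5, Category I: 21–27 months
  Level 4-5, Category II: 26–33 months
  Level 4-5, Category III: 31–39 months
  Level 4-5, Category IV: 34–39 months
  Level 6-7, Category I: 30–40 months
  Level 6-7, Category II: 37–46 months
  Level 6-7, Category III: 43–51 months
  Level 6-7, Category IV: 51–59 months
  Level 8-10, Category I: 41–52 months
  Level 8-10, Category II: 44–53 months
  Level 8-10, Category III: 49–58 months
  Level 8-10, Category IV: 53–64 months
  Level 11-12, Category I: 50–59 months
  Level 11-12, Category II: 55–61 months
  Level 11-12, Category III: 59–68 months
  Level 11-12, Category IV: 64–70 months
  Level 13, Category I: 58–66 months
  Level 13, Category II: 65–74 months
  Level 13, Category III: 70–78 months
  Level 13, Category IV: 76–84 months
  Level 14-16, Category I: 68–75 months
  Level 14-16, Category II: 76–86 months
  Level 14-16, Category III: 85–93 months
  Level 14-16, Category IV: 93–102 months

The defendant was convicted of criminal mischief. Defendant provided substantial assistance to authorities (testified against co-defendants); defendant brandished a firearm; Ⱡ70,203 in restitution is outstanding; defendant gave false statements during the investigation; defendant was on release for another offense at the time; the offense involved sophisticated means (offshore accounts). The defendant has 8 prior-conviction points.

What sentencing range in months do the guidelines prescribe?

Base offense level for criminal mischief: 12.
S1 applies: 12 − 3 = 9.
S2 applies: 9 + 1 = 10.
S3 applies: 10 + 4 = 14.
S4 applies: 14 + 3 = 17.
S5 applies (level before this adjustment is 17 ≥ 6, so +4): 17 + 4 = 21.
S6 applies (level before this adjustment is 21 ≥ 13, so +4): 21 + 4 = 25.
Level 25 exceeds the maximum of 16; capped at 16.
Final offense level: 16.
Criminal history: 8 prior points → Category II (4-10).
Level 16 falls in the 14-16 band.
Grid: Level 14-16 × Category II = 76-86 months.

76-86 months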